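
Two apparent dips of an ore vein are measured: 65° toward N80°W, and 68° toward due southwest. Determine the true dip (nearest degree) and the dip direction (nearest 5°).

true dip 69°, dip direction 245°

Each apparent-dip line lies in the plane. As unit vectors (x east, y north, z up), v₁ plunges 65°→N80°W and v₂ plunges 68°→due southwest.
The plane normal is n = v₁ × v₂ ∝ (-0.308, -0.146, 0.130).
Dip δ = arctan(|n_h|/n_z) = arctan(0.341/0.130) = 69.2°.
The horizontal component of n points toward azimuth atan2(n_x, n_y) = 245°, the dip direction.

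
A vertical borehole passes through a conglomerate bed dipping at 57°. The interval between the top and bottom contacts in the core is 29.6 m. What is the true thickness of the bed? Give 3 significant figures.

True thickness t = h · cos(dip) = 29.6 × cos 57°
t = 29.6 × 0.5446 = 16.121 m

16.1 m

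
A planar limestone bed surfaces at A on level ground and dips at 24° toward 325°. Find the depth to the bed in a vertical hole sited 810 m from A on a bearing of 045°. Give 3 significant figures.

62.6 m

The hole lies 80° from the dip direction, so the down-dip offset is 810 × cos 80° = 140.66 m.
Depth = down-dip offset × tan(dip) = 140.66 × tan 24° = 140.66 × 0.4452
Depth = 62.62 m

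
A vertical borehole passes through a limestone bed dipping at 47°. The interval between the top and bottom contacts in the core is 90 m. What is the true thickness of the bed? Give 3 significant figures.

True thickness t = h · cos(dip) = 90 × cos 47°
t = 90 × 0.6820 = 61.380 m

61.4 m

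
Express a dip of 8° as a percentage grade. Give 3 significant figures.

14.1%

grade % = 100 × tan 8° = 100 × 0.1405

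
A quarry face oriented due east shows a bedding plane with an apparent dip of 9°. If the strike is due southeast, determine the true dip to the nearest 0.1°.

12.6°

β = acute angle between strike due southeast and section due east = 45°.
tan(true dip) = tan 9° / sin 45° = 0.2240
true dip = arctan 0.2240 = 12.63°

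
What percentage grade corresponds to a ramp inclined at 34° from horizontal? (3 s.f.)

grade % = 100 × tan 34° = 100 × 0.6745

67.5%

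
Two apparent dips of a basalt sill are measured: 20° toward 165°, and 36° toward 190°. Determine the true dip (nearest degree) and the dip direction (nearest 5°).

Represent each trace as a vector plunging at its apparent dip toward its trend (east-north-up frame): v₁ = (0.243, -0.908, -0.342), v₂ = (-0.140, -0.797, -0.588).
n = v₁ × v₂ = (-0.261, -0.191, 0.321) (taken with n_z > 0).
Dip δ = arctan(|n_h|/n_z) = arctan(0.323/0.321) = 45.2°.
Dip direction = atan2(-0.261, -0.191) = 234° (azimuth of n's horizontal projection).

true dip 45°, dip direction 235°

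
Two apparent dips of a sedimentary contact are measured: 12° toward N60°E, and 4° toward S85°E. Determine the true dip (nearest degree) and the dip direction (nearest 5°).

Represent each trace as a vector plunging at its apparent dip toward its trend (east-north-up frame): v₁ = (0.847, 0.489, -0.208), v₂ = (0.994, -0.087, -0.070).
Cross product v₁ × v₂ gives the pole to the plane: n ∝ (0.052, 0.148, 0.560).
Dip δ = arctan(|n_h|/n_z) = arctan(0.156/0.560) = 15.6°.
Dip direction = azimuth of (n_x, n_y) = atan2(0.052, 0.148) = 19°.

true dip 16°, dip direction 020°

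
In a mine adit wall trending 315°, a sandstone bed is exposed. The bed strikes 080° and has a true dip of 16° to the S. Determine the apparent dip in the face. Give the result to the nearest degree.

The section lies 55° from the strike.
tan(apparent dip) = tan 16° · sin 55° = 0.2349
apparent dip = arctan 0.2349 = 13.22°

13°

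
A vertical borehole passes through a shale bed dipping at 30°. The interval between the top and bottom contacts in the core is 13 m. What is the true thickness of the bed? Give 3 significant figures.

True thickness t = h · cos(dip) = 13 × cos 30°
t = 13 × 0.8660 = 11.258 m

11.3 m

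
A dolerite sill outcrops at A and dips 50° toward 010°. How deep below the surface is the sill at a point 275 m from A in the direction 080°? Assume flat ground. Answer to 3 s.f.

The hole lies 70° from the dip direction, so the down-dip offset is 275 × cos 70° = 94.06 m.
Depth = down-dip offset × tan(dip) = 94.06 × tan 50° = 94.06 × 1.1918
Depth = 112.09 m

112 m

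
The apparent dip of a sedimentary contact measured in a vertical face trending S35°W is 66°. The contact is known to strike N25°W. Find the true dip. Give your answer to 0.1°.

68.9°

The section is 60° from the strike.
tan δ = tan α / sin β = tan 66° / sin 60° = 2.2460 / 0.8660 = 2.5935
δ = arctan(2.5935) = 68.91°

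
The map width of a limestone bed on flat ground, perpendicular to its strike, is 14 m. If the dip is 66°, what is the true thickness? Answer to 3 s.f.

12.8 m

True thickness t = w · sin(dip) = 14 × sin 66°
t = 14 × 0.9135 = 12.790 m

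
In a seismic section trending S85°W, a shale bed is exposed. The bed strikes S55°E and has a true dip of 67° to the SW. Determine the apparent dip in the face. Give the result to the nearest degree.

57°

Angle between strike (S55°E) and section (S85°W): β = 40°.
tan(apparent dip) = tan 67° · sin 40° = 1.5143
apparent dip = arctan 1.5143 = 56.56°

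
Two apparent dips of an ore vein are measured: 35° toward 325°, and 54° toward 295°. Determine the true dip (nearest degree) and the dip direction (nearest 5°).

true dip 59°, dip direction 260°

The two traces are lines in the plane: v₁ = (sin 325°·cos 35°, cos 325°·cos 35°, −sin 35°), v₂ = (sin 295°·cos 54°, cos 295°·cos 54°, −sin 54°).
n = v₁ × v₂ = (-0.400, -0.075, 0.241) (taken with n_z > 0).
Dip δ = arctan(|n_h|/n_z) = arctan(0.407/0.241) = 59.4°.
The horizontal component of n points toward azimuth atan2(n_x, n_y) = 259°, the dip direction.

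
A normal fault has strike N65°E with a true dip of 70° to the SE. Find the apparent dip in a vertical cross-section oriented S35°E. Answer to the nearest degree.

70°

The section lies 80° from the strike.
tan(apparent dip) = tan 70° · sin 80° = 2.7057
apparent dip = arctan 2.7057 = 69.72°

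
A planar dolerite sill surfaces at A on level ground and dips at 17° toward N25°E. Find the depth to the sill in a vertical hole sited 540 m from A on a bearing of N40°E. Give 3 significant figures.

159 m

The hole lies 15° from the dip direction, so the down-dip offset is 540 × cos 15° = 521.60 m.
Depth = down-dip offset × tan(dip) = 521.60 × tan 17° = 521.60 × 0.3057
Depth = 159.47 m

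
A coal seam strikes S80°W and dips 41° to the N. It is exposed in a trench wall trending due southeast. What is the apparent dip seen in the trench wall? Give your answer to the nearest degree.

35°

Angle between strike (S80°W) and section (due southeast): β = 55°.
tan α = tan 41° × sin 55° = 0.8693 × 0.8192 = 0.7121
α = arctan(0.7121) = 35.45°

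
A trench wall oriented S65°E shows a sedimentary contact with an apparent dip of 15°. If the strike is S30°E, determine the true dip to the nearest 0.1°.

25.0°

β = acute angle between strike S30°E and section S65°E = 35°.
tan δ = tan α / sin β = tan 15° / sin 35° = 0.2679 / 0.5736 = 0.4672
true dip = arctan 0.4672 = 25.04°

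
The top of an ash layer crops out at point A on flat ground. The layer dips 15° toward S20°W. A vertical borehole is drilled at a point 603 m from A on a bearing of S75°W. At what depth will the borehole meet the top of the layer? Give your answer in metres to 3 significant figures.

92.7 m

The hole lies 55° from the dip direction, so the down-dip offset is 603 × cos 55° = 345.87 m.
Depth = down-dip offset × tan(dip) = 345.87 × tan 15° = 345.87 × 0.2679
Depth = 92.67 m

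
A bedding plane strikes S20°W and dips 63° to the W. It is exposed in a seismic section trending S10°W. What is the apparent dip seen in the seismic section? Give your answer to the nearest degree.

The strike is S20°W and the section trends S10°W; the acute angle between them is β = 10°.
tan(apparent dip) = tan 63° · sin 10° = 0.3408
α = arctan(0.3408) = 18.82°

19°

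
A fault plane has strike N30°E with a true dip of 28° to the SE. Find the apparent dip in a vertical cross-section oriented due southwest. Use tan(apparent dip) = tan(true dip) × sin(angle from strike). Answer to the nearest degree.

The section lies 15° from the strike.
tan α = tan 28° × sin 15° = 0.5317 × 0.2588 = 0.1376
apparent dip = arctan 0.1376 = 7.84°

8°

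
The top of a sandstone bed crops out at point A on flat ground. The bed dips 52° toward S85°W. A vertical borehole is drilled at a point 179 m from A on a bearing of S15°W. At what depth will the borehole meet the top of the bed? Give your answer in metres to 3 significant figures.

The hole lies 70° from the dip direction, so the down-dip offset is 179 × cos 70° = 61.22 m.
Depth = down-dip offset × tan(dip) = 61.22 × tan 52° = 61.22 × 1.2799
Depth = 78.36 m

78.4 m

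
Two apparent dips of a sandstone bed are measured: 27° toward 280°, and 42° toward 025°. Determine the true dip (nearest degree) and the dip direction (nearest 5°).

true dip 50°, dip direction 345°

Each apparent-dip line lies in the plane. As unit vectors (x east, y north, z up), v₁ plunges 27°→280° and v₂ plunges 42°→025°.
n = v₁ × v₂ = (-0.202, 0.730, 0.640) (taken with n_z > 0).
True dip = arccos(n_z / |n|) = arccos(0.6453) = 49.8°.
The horizontal component of n points toward azimuth atan2(n_x, n_y) = 345°, the dip direction.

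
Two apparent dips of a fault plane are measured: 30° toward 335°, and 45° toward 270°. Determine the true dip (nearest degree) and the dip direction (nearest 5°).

true dip 45°, dip direction 280°

Represent each trace as a vector plunging at its apparent dip toward its trend (east-north-up frame): v₁ = (-0.366, 0.785, -0.500), v₂ = (-0.707, -0.000, -0.707).
The plane normal is n = v₁ × v₂ ∝ (-0.555, 0.095, 0.555).
tan δ = √(n_x²+n_y²)/n_z = 0.563/0.555, so δ = 45.4°.
The horizontal component of n points toward azimuth atan2(n_x, n_y) = 280°, the dip direction.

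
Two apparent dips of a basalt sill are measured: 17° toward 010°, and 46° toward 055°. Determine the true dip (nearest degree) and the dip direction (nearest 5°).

Represent each trace as a vector plunging at its apparent dip toward its trend (east-north-up frame): v₁ = (0.166, 0.942, -0.292), v₂ = (0.569, 0.398, -0.719).
Cross product v₁ × v₂ gives the pole to the plane: n ∝ (0.561, 0.047, 0.470).
True dip = arccos(n_z / |n|) = arccos(0.6407) = 50.2°.
Dip direction = atan2(0.561, 0.047) = 85° (azimuth of n's horizontal projection).

true dip 50°, dip direction 085°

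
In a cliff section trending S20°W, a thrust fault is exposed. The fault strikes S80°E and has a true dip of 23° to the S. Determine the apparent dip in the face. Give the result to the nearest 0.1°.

22.7°

The strike is S80°E and the section trends S20°W; the acute angle between them is β = 80°.
tan α = tan 23° × sin 80° = 0.4245 × 0.9848 = 0.4180
α = arctan(0.4180) = 22.69°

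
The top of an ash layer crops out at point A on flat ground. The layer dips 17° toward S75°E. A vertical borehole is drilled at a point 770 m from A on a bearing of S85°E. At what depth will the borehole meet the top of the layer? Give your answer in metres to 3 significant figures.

The hole lies 10° from the dip direction, so the down-dip offset is 770 × cos 10° = 758.30 m.
Depth = down-dip offset × tan(dip) = 758.30 × tan 17° = 758.30 × 0.3057
Depth = 231.84 m

232 m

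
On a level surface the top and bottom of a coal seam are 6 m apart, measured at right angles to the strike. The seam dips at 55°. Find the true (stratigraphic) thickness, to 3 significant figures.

True thickness t = w · sin(dip) = 6 × sin 55°
t = 6 × 0.8192 = 4.915 m

4.91 m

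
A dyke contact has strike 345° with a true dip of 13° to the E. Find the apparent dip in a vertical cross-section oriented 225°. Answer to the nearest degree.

The strike is 345° and the section trends 225°; the acute angle between them is β = 60°.
tan(apparent dip) = tan 13° · sin 60° = 0.1999
α = arctan(0.1999) = 11.31°

11°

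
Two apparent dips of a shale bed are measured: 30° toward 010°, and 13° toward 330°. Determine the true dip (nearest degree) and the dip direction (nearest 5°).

true dip 34°, dip direction 040°

Each apparent-dip line lies in the plane. As unit vectors (x east, y north, z up), v₁ plunges 30°→010° and v₂ plunges 13°→330°.
Cross product v₁ × v₂ gives the pole to the plane: n ∝ (0.230, 0.277, 0.542).
True dip = arccos(n_z / |n|) = arccos(0.8329) = 33.6°.
The horizontal component of n points toward azimuth atan2(n_x, n_y) = 40°, the dip direction.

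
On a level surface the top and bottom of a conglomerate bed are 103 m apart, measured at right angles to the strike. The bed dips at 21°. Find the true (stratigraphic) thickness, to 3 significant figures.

True thickness t = w · sin(dip) = 103 × sin 21°
t = 103 × 0.3584 = 36.912 m

36.9 m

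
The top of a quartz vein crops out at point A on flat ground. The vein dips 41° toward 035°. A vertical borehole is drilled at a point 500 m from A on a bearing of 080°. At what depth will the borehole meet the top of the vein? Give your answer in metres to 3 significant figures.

The hole lies 45° from the dip direction, so the down-dip offset is 500 × cos 45° = 353.55 m.
Depth = down-dip offset × tan(dip) = 353.55 × tan 41° = 353.55 × 0.8693
Depth = 307.34 m

307 m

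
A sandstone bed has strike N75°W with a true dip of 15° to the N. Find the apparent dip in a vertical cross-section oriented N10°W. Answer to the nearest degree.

14°

Angle between strike (N75°W) and section (N10°W): β = 65°.
tan α = tan 15° × sin 65° = 0.2679 × 0.9063 = 0.2428
α = arctan(0.2428) = 13.65°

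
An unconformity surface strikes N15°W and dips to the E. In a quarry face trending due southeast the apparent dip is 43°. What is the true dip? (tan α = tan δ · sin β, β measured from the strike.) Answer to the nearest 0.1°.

β = acute angle between strike N15°W and section due southeast = 30°.
tan(true dip) = tan 43° / sin 30° = 1.8650
δ = arctan(1.8650) = 61.80°

61.8°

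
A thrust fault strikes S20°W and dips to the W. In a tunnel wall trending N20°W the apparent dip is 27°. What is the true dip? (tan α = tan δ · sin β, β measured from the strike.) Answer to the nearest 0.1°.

38.4°

β = acute angle between strike S20°W and section N20°W = 40°.
tan(true dip) = tan 27° / sin 40° = 0.7927
δ = arctan(0.7927) = 38.40°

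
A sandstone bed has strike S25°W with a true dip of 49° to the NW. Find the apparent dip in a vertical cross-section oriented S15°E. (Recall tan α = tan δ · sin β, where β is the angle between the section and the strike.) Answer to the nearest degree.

36°

Angle between strike (S25°W) and section (S15°E): β = 40°.
tan(apparent dip) = tan 49° · sin 40° = 0.7394
α = arctan(0.7394) = 36.48°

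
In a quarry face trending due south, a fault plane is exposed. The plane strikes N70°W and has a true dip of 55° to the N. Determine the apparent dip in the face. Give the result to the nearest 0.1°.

Angle between strike (N70°W) and section (due south): β = 70°.
tan α = tan 55° × sin 70° = 1.4281 × 0.9397 = 1.3420
α = arctan(1.3420) = 53.31°

53.3°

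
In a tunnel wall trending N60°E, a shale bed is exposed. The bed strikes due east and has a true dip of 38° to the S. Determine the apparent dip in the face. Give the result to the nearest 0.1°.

21.3°

Angle between strike (due east) and section (N60°E): β = 30°.
tan α = tan 38° × sin 30° = 0.7813 × 0.5000 = 0.3906
α = arctan(0.3906) = 21.34°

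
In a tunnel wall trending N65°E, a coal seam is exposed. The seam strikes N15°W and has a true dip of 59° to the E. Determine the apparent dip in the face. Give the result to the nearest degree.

The strike is N15°W and the section trends N65°E; the acute angle between them is β = 80°.
tan(apparent dip) = tan 59° · sin 80° = 1.6390
apparent dip = arctan 1.6390 = 58.61°

59°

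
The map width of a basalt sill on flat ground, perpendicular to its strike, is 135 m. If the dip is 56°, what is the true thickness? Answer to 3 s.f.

112 m

True thickness t = w · sin(dip) = 135 × sin 56°
t = 135 × 0.8290 = 111.920 m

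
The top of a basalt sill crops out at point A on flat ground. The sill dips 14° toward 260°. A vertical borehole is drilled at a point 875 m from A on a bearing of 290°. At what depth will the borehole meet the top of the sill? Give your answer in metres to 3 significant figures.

The hole lies 30° from the dip direction, so the down-dip offset is 875 × cos 30° = 757.77 m.
Depth = down-dip offset × tan(dip) = 757.77 × tan 14° = 757.77 × 0.2493
Depth = 188.93 m

189 m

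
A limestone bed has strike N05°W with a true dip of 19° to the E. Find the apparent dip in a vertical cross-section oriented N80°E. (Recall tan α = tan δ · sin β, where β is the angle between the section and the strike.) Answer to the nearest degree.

19°

The strike is N05°W and the section trends N80°E; the acute angle between them is β = 85°.
tan α = tan 19° × sin 85° = 0.3443 × 0.9962 = 0.3430
α = arctan(0.3430) = 18.93°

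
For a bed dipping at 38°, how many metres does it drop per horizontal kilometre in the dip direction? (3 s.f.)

drop per km = 1000 × tan 38° = 1000 × 0.7813

781 m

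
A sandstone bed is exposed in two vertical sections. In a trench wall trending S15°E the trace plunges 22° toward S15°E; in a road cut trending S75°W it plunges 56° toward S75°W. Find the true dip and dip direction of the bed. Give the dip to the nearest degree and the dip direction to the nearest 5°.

The two traces are lines in the plane: v₁ = (sin 165°·cos 22°, cos 165°·cos 22°, −sin 22°), v₂ = (sin 255°·cos 56°, cos 255°·cos 56°, −sin 56°).
n = v₁ × v₂ = (-0.688, -0.401, 0.518) (taken with n_z > 0).
True dip = arccos(n_z / |n|) = arccos(0.5454) = 56.9°.
The horizontal component of n points toward azimuth atan2(n_x, n_y) = 240°, the dip direction.

true dip 57°, dip direction 240°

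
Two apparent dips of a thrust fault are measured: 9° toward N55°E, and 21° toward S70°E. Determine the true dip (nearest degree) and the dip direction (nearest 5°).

The two traces are lines in the plane: v₁ = (sin 55°·cos 9°, cos 55°·cos 9°, −sin 9°), v₂ = (sin 110°·cos 21°, cos 110°·cos 21°, −sin 21°).
The plane normal is n = v₁ × v₂ ∝ (0.253, -0.153, 0.755).
tan δ = √(n_x²+n_y²)/n_z = 0.295/0.755, so δ = 21.4°.
Dip direction = azimuth of (n_x, n_y) = atan2(0.253, -0.153) = 121°.

true dip 21°, dip direction 120°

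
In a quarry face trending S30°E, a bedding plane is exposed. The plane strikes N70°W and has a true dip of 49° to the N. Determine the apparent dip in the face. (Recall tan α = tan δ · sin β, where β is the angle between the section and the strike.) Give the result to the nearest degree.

36°

The section lies 40° from the strike.
tan(apparent dip) = tan 49° · sin 40° = 0.7394
apparent dip = arctan 0.7394 = 36.48°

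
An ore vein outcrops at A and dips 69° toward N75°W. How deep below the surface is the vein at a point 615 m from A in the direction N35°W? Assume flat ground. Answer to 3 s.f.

1230 m

The hole lies 40° from the dip direction, so the down-dip offset is 615 × cos 40° = 471.12 m.
Depth = down-dip offset × tan(dip) = 471.12 × tan 69° = 471.12 × 2.6051
Depth = 1227.30 m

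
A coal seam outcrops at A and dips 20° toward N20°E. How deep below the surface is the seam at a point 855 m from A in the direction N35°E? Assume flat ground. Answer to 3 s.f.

301 m

The hole lies 15° from the dip direction, so the down-dip offset is 855 × cos 15° = 825.87 m.
Depth = down-dip offset × tan(dip) = 825.87 × tan 20° = 825.87 × 0.3640
Depth = 300.59 m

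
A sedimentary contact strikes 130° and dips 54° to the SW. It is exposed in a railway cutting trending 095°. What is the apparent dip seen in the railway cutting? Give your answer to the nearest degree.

38°

The section lies 35° from the strike.
tan α = tan 54° × sin 35° = 1.3764 × 0.5736 = 0.7895
α = arctan(0.7895) = 38.29°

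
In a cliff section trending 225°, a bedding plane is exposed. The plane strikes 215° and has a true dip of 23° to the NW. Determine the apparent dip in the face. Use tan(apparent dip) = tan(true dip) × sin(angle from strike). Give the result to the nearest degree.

4°

Angle between strike (215°) and section (225°): β = 10°.
tan(apparent dip) = tan 23° · sin 10° = 0.0737
α = arctan(0.0737) = 4.22°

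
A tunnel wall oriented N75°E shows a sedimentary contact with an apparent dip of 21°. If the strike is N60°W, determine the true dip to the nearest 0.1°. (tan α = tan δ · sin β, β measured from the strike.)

28.5°

The section is 45° from the strike.
tan δ = tan α / sin β = tan 21° / sin 45° = 0.3839 / 0.7071 = 0.5429
δ = arctan(0.5429) = 28.50°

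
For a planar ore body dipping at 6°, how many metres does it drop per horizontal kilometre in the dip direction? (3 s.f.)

drop per km = 1000 × tan 6° = 1000 × 0.1051

105 m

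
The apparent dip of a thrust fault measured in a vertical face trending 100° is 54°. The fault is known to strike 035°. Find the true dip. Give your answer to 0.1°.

56.6°

The section is 65° from the strike.
tan(true dip) = tan 54° / sin 65° = 1.5187
δ = arctan(1.5187) = 56.64°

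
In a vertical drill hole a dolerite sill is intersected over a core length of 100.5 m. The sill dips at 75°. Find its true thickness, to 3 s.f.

26.0 m

True thickness t = h · cos(dip) = 100.5 × cos 75°
t = 100.5 × 0.2588 = 26.011 m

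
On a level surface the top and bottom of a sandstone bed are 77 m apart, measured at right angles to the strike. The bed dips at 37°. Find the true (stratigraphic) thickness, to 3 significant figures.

True thickness t = w · sin(dip) = 77 × sin 37°
t = 77 × 0.6018 = 46.340 m

46.3 m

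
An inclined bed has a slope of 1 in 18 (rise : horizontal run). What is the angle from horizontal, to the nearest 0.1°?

3.2°

tan θ = 1/18 = 0.0556
θ = arctan(0.0556) = 3.18°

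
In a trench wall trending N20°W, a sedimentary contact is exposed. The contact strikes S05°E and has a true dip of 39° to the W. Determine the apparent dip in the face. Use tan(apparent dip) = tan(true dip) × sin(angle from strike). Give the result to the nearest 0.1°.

The section lies 15° from the strike.
tan(apparent dip) = tan 39° · sin 15° = 0.2096
α = arctan(0.2096) = 11.84°

11.8°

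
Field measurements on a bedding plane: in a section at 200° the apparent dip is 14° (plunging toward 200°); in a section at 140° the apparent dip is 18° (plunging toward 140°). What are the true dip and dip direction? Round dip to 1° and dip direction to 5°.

Represent each trace as a vector plunging at its apparent dip toward its trend (east-north-up frame): v₁ = (-0.332, -0.912, -0.242), v₂ = (0.611, -0.729, -0.309).
The plane normal is n = v₁ × v₂ ∝ (0.106, -0.250, 0.799).
tan δ = √(n_x²+n_y²)/n_z = 0.272/0.799, so δ = 18.8°.
Dip direction = azimuth of (n_x, n_y) = atan2(0.106, -0.250) = 157°.

true dip 19°, dip direction 155°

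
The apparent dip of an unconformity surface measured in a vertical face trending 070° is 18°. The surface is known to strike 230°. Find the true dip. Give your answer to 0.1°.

43.5°

β = acute angle between strike 230° and section 070° = 20°.
tan δ = tan α / sin β = tan 18° / sin 20° = 0.3249 / 0.3420 = 0.9500
true dip = arctan 0.9500 = 43.53°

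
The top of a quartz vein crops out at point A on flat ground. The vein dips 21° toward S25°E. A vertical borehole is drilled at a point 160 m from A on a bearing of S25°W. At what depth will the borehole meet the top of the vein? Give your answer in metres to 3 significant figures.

39.5 m

The hole lies 50° from the dip direction, so the down-dip offset is 160 × cos 50° = 102.85 m.
Depth = down-dip offset × tan(dip) = 102.85 × tan 21° = 102.85 × 0.3839
Depth = 39.48 m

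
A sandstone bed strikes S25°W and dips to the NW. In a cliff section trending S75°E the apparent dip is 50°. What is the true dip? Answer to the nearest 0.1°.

50.4°

β = acute angle between strike S25°W and section S75°E = 80°.
tan(true dip) = tan 50° / sin 80° = 1.2101
δ = arctan(1.2101) = 50.43°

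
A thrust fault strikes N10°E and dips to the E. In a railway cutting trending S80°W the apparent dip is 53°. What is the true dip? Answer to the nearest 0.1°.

54.7°

β = acute angle between strike N10°E and section S80°W = 70°.
tan δ = tan α / sin β = tan 53° / sin 70° = 1.3270 / 0.9397 = 1.4122
δ = arctan(1.4122) = 54.70°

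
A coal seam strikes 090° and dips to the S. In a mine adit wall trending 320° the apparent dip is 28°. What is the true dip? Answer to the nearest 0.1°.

34.8°

The section is 50° from the strike.
tan δ = tan α / sin β = tan 28° / sin 50° = 0.5317 / 0.7660 = 0.6941
δ = arctan(0.6941) = 34.76°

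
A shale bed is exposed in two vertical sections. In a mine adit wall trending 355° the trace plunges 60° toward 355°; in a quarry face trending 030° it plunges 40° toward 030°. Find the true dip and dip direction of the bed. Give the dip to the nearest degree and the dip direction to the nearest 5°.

true dip 63°, dip direction 325°

Represent each trace as a vector plunging at its apparent dip toward its trend (east-north-up frame): v₁ = (-0.044, 0.498, -0.866), v₂ = (0.383, 0.663, -0.643).
n = v₁ × v₂ = (-0.254, 0.360, 0.220) (taken with n_z > 0).
tan δ = √(n_x²+n_y²)/n_z = 0.441/0.220, so δ = 63.5°.
Dip direction = azimuth of (n_x, n_y) = atan2(-0.254, 0.360) = 325°.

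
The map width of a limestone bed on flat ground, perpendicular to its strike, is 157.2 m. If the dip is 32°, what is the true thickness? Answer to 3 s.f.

True thickness t = w · sin(dip) = 157.2 × sin 32°
t = 157.2 × 0.5299 = 83.303 m

83.3 m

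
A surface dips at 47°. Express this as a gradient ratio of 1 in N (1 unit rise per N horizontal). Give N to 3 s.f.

1 : N means tan θ = 1/N, so N = 1/tan 47° = 1/1.0724

1 in 0.933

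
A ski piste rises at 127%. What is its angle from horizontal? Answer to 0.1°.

tan θ = 127/100 = 1.2700
θ = arctan(1.2700) = 51.78°

51.8°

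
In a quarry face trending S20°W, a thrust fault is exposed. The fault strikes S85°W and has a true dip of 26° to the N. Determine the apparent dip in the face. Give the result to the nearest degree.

The section lies 65° from the strike.
tan α = tan 26° × sin 65° = 0.4877 × 0.9063 = 0.4420
apparent dip = arctan 0.4420 = 23.85°

24°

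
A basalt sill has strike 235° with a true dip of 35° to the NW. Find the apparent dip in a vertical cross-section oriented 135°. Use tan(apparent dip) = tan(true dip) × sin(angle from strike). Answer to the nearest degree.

35°

The section lies 80° from the strike.
tan(apparent dip) = tan 35° · sin 80° = 0.6896
apparent dip = arctan 0.6896 = 34.59°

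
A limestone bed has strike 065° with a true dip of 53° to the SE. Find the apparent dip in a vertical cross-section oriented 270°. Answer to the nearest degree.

The section lies 25° from the strike.
tan α = tan 53° × sin 25° = 1.3270 × 0.4226 = 0.5608
apparent dip = arctan 0.5608 = 29.29°

29°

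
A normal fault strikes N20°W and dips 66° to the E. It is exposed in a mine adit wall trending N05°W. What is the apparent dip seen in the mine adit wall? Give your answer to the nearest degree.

Angle between strike (N20°W) and section (N05°W): β = 15°.
tan α = tan 66° × sin 15° = 2.2460 × 0.2588 = 0.5813
α = arctan(0.5813) = 30.17°

30°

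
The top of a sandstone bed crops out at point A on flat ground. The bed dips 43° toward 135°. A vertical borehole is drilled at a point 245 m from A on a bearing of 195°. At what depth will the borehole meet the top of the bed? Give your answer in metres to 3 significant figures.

114 m

The hole lies 60° from the dip direction, so the down-dip offset is 245 × cos 60° = 122.50 m.
Depth = down-dip offset × tan(dip) = 122.50 × tan 43° = 122.50 × 0.9325
Depth = 114.23 m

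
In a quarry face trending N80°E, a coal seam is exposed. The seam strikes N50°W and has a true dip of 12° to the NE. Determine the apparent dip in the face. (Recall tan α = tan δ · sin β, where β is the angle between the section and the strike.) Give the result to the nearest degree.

Angle between strike (N50°W) and section (N80°E): β = 50°.
tan α = tan 12° × sin 50° = 0.2126 × 0.7660 = 0.1628
apparent dip = arctan 0.1628 = 9.25°

9°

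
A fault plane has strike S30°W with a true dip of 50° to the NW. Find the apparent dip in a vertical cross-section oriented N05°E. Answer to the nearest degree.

27°

Angle between strike (S30°W) and section (N05°E): β = 25°.
tan(apparent dip) = tan 50° · sin 25° = 0.5037
apparent dip = arctan 0.5037 = 26.73°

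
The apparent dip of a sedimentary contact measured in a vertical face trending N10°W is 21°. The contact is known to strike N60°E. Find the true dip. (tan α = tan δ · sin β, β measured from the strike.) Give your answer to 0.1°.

22.2°

β = acute angle between strike N60°E and section N10°W = 70°.
tan(true dip) = tan 21° / sin 70° = 0.4085
true dip = arctan 0.4085 = 22.22°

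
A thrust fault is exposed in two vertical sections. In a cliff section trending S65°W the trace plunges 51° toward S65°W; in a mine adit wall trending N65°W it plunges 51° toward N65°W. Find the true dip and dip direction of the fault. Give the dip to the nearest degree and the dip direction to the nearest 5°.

Each apparent-dip line lies in the plane. As unit vectors (x east, y north, z up), v₁ plunges 51°→S65°W and v₂ plunges 51°→N65°W.
n = v₁ × v₂ = (-0.413, -0.000, 0.303) (taken with n_z > 0).
Dip δ = arctan(|n_h|/n_z) = arctan(0.413/0.303) = 53.7°.
Dip direction = azimuth of (n_x, n_y) = atan2(-0.413, -0.000) = 270°.

true dip 54°, dip direction 270°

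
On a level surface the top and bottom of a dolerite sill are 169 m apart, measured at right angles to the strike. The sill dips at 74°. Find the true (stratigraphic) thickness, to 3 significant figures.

162 m

True thickness t = w · sin(dip) = 169 × sin 74°
t = 169 × 0.9613 = 162.453 m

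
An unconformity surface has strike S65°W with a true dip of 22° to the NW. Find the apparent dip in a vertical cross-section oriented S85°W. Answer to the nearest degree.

8°

Angle between strike (S65°W) and section (S85°W): β = 20°.
tan α = tan 22° × sin 20° = 0.4040 × 0.3420 = 0.1382
α = arctan(0.1382) = 7.87°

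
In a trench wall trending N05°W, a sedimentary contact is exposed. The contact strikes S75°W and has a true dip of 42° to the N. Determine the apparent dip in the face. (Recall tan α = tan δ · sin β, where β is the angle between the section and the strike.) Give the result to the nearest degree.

42°

The section lies 80° from the strike.
tan(apparent dip) = tan 42° · sin 80° = 0.8867
α = arctan(0.8867) = 41.56°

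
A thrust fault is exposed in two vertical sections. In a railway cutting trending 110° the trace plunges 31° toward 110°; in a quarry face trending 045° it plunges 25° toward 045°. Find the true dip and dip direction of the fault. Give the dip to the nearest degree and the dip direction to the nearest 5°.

Each apparent-dip line lies in the plane. As unit vectors (x east, y north, z up), v₁ plunges 31°→110° and v₂ plunges 25°→045°.
The plane normal is n = v₁ × v₂ ∝ (0.454, 0.010, 0.704).
Dip δ = arctan(|n_h|/n_z) = arctan(0.454/0.704) = 32.8°.
Dip direction = atan2(0.454, 0.010) = 89° (azimuth of n's horizontal projection).

true dip 33°, dip direction 090°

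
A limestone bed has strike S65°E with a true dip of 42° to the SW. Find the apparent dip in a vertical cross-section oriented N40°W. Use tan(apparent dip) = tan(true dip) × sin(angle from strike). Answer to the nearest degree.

21°

Angle between strike (S65°E) and section (N40°W): β = 25°.
tan(apparent dip) = tan 42° · sin 25° = 0.3805
apparent dip = arctan 0.3805 = 20.83°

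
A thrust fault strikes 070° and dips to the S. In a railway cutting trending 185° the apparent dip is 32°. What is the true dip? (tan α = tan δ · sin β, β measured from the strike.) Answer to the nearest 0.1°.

β = acute angle between strike 070° and section 185° = 65°.
tan δ = tan α / sin β = tan 32° / sin 65° = 0.6249 / 0.9063 = 0.6895
δ = arctan(0.6895) = 34.58°

34.6°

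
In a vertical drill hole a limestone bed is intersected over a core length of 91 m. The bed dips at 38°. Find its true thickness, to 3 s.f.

True thickness t = h · cos(dip) = 91 × cos 38°
t = 91 × 0.7880 = 71.709 m

71.7 m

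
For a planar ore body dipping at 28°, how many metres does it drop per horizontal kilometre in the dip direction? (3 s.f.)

532 m

drop per km = 1000 × tan 28° = 1000 × 0.5317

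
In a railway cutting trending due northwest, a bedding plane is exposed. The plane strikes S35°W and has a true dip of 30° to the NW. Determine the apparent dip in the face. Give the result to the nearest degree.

The strike is S35°W and the section trends due northwest; the acute angle between them is β = 80°.
tan α = tan 30° × sin 80° = 0.5774 × 0.9848 = 0.5686
apparent dip = arctan 0.5686 = 29.62°

30°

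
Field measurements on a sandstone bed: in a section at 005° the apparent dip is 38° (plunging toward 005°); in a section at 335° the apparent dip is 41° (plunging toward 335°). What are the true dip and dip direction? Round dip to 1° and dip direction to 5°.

true dip 41°, dip direction 340°

Each apparent-dip line lies in the plane. As unit vectors (x east, y north, z up), v₁ plunges 38°→005° and v₂ plunges 41°→335°.
n = v₁ × v₂ = (-0.094, 0.241, 0.297) (taken with n_z > 0).
tan δ = √(n_x²+n_y²)/n_z = 0.259/0.297, so δ = 41.1°.
Dip direction = azimuth of (n_x, n_y) = atan2(-0.094, 0.241) = 339°.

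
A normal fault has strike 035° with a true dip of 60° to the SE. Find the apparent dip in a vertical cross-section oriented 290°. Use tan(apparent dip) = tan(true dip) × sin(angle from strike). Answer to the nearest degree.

The strike is 035° and the section trends 290°; the acute angle between them is β = 75°.
tan(apparent dip) = tan 60° · sin 75° = 1.6730
α = arctan(1.6730) = 59.13°

59°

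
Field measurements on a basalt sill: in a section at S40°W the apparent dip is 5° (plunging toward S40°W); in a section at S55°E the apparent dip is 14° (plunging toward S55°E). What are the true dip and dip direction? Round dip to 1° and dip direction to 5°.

true dip 15°, dip direction 150°

Each apparent-dip line lies in the plane. As unit vectors (x east, y north, z up), v₁ plunges 5°→S40°W and v₂ plunges 14°→S55°E.
n = v₁ × v₂ = (0.136, -0.224, 0.963) (taken with n_z > 0).
True dip = arccos(n_z / |n|) = arccos(0.9649) = 15.2°.
Dip direction = azimuth of (n_x, n_y) = atan2(0.136, -0.224) = 149°.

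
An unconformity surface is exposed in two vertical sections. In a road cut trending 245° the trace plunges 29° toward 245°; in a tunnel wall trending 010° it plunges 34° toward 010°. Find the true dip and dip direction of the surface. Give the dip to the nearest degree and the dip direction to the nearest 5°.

true dip 53°, dip direction 310°

Represent each trace as a vector plunging at its apparent dip toward its trend (east-north-up frame): v₁ = (-0.793, -0.370, -0.485), v₂ = (0.144, 0.816, -0.559).
n = v₁ × v₂ = (-0.603, 0.513, 0.594) (taken with n_z > 0).
True dip = arccos(n_z / |n|) = arccos(0.6003) = 53.1°.
The horizontal component of n points toward azimuth atan2(n_x, n_y) = 310°, the dip direction.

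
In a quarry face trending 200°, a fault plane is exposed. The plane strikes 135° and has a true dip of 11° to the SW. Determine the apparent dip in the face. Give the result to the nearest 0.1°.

The section lies 65° from the strike.
tan(apparent dip) = tan 11° · sin 65° = 0.1762
α = arctan(0.1762) = 9.99°

10.0°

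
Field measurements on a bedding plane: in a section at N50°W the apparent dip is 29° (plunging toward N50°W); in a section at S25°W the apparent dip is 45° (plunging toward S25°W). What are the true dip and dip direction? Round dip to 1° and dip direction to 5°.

true dip 53°, dip direction 245°

Represent each trace as a vector plunging at its apparent dip toward its trend (east-north-up frame): v₁ = (-0.670, 0.562, -0.485), v₂ = (-0.299, -0.641, -0.707).
n = v₁ × v₂ = (-0.708, -0.329, 0.597) (taken with n_z > 0).
Dip δ = arctan(|n_h|/n_z) = arctan(0.781/0.597) = 52.6°.
The horizontal component of n points toward azimuth atan2(n_x, n_y) = 245°, the dip direction.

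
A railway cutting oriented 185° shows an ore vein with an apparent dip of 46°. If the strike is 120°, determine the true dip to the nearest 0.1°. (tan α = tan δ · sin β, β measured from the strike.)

β = acute angle between strike 120° and section 185° = 65°.
tan δ = tan α / sin β = tan 46° / sin 65° = 1.0355 / 0.9063 = 1.1426
true dip = arctan 1.1426 = 48.81°

48.8°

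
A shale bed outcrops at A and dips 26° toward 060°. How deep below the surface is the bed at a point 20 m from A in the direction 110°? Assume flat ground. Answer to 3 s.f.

The hole lies 50° from the dip direction, so the down-dip offset is 20 × cos 50° = 12.86 m.
Depth = down-dip offset × tan(dip) = 12.86 × tan 26° = 12.86 × 0.4877
Depth = 6.27 m

6.27 m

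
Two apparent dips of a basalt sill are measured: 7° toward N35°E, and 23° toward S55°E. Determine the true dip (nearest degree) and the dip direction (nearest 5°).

true dip 24°, dip direction 110°

Each apparent-dip line lies in the plane. As unit vectors (x east, y north, z up), v₁ plunges 7°→N35°E and v₂ plunges 23°→S55°E.
The plane normal is n = v₁ × v₂ ∝ (0.382, -0.131, 0.914).
tan δ = √(n_x²+n_y²)/n_z = 0.404/0.914, so δ = 23.8°.
Dip direction = atan2(0.382, -0.131) = 109° (azimuth of n's horizontal projection).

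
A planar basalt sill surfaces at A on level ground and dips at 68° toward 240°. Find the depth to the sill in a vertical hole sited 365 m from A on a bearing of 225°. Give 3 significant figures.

873 m

The hole lies 15° from the dip direction, so the down-dip offset is 365 × cos 15° = 352.56 m.
Depth = down-dip offset × tan(dip) = 352.56 × tan 68° = 352.56 × 2.4751
Depth = 872.62 m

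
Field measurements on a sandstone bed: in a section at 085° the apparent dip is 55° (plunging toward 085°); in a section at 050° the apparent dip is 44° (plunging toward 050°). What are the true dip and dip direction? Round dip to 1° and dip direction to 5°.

The two traces are lines in the plane: v₁ = (sin 85°·cos 55°, cos 85°·cos 55°, −sin 55°), v₂ = (sin 50°·cos 44°, cos 50°·cos 44°, −sin 44°).
The plane normal is n = v₁ × v₂ ∝ (0.344, -0.054, 0.237).
tan δ = √(n_x²+n_y²)/n_z = 0.348/0.237, so δ = 55.8°.
Dip direction = atan2(0.344, -0.054) = 99° (azimuth of n's horizontal projection).

true dip 56°, dip direction 100°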